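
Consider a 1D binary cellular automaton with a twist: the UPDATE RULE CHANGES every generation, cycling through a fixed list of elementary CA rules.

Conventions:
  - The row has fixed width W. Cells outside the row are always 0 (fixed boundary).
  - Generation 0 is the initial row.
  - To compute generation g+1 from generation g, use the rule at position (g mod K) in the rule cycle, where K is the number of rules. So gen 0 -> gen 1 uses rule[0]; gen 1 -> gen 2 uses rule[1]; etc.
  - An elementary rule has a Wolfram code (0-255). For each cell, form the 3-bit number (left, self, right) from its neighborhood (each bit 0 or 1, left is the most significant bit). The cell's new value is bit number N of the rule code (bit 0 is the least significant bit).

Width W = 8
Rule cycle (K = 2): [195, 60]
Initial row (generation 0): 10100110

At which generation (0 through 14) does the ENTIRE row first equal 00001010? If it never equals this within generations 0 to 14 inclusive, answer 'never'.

Gen 0: 10100110
Gen 1 (rule 195): 00001010
Gen 2 (rule 60): 00001111
Gen 3 (rule 195): 11110111
Gen 4 (rule 60): 10001100
Gen 5 (rule 195): 00110101
Gen 6 (rule 60): 00101111
Gen 7 (rule 195): 11000111
Gen 8 (rule 60): 10100100
Gen 9 (rule 195): 00001001
Gen 10 (rule 60): 00001101
Gen 11 (rule 195): 11110100
Gen 12 (rule 60): 10001110
Gen 13 (rule 195): 00110110
Gen 14 (rule 60): 00101101

Answer: 1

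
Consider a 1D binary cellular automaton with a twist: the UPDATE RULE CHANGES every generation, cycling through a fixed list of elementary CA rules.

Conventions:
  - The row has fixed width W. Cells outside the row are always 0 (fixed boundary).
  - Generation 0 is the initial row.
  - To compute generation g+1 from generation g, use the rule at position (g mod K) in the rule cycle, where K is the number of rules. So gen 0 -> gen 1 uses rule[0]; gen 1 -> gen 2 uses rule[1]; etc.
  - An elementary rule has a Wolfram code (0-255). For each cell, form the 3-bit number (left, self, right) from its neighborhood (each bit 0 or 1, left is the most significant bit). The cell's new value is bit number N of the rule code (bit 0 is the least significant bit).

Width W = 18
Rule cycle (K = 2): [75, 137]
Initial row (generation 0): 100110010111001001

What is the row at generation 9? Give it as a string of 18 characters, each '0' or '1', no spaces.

Answer: 111100001100101100

Derivation:
Gen 0: 100110010111001001
Gen 1 (rule 75): 001110100101010010
Gen 2 (rule 137): 101100000000000000
Gen 3 (rule 75): 001101111111111111
Gen 4 (rule 137): 101001111111111110
Gen 5 (rule 75): 000011000000000010
Gen 6 (rule 137): 111010011111111000
Gen 7 (rule 75): 101000110000001011
Gen 8 (rule 137): 000010100111100010
Gen 9 (rule 75): 111100001100101100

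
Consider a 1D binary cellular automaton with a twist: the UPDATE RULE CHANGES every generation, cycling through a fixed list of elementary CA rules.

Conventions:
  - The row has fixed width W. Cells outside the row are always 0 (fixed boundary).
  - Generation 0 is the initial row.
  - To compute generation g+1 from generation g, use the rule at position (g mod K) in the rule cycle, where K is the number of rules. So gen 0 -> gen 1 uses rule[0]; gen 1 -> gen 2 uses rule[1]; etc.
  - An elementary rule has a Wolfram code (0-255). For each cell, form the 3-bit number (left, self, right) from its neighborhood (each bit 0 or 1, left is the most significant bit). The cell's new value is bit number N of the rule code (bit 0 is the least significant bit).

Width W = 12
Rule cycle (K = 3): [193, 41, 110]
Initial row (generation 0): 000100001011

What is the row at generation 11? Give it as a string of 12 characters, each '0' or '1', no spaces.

Gen 0: 000100001011
Gen 1 (rule 193): 110001100001
Gen 2 (rule 41): 100101001100
Gen 3 (rule 110): 101111011100
Gen 4 (rule 193): 000111001101
Gen 5 (rule 41): 110100001010
Gen 6 (rule 110): 111100011110
Gen 7 (rule 193): 011101001110
Gen 8 (rule 41): 010010001000
Gen 9 (rule 110): 110110011000
Gen 10 (rule 193): 010010001011
Gen 11 (rule 41): 000000100110

Answer: 000000100110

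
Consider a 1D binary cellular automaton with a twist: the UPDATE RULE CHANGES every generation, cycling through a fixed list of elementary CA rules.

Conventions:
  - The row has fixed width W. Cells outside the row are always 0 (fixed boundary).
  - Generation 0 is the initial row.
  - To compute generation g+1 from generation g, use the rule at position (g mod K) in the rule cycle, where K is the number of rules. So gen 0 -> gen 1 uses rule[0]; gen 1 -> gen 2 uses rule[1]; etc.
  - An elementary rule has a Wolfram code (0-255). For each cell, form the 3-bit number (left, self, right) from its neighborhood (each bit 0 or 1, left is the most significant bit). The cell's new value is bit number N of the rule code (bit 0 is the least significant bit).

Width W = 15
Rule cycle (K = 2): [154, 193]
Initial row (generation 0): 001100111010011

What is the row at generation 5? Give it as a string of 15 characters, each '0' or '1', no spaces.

Gen 0: 001100111010011
Gen 1 (rule 154): 011011110001110
Gen 2 (rule 193): 001001110100110
Gen 3 (rule 154): 010111100011101
Gen 4 (rule 193): 000011101001100
Gen 5 (rule 154): 000111000111010

Answer: 000111000111010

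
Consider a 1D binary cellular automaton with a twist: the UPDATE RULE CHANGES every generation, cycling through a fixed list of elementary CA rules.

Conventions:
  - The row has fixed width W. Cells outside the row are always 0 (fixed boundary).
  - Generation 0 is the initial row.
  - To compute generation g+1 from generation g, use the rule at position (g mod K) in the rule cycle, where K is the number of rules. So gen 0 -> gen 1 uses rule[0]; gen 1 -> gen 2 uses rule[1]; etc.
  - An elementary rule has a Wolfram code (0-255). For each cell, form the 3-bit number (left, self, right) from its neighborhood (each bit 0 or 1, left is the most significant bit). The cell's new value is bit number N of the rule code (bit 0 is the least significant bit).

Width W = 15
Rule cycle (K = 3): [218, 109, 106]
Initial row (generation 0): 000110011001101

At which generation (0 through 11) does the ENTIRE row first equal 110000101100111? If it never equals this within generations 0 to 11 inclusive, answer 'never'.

Answer: never

Derivation:
Gen 0: 000110011001101
Gen 1 (rule 218): 001111111111100
Gen 2 (rule 109): 101000000000101
Gen 3 (rule 106): 010000000001010
Gen 4 (rule 218): 101000000010001
Gen 5 (rule 109): 111011111010101
Gen 6 (rule 106): 101110001101010
Gen 7 (rule 218): 001111011100001
Gen 8 (rule 109): 101001110101101
Gen 9 (rule 106): 010011011011110
Gen 10 (rule 218): 101111011011111
Gen 11 (rule 109): 111001111110001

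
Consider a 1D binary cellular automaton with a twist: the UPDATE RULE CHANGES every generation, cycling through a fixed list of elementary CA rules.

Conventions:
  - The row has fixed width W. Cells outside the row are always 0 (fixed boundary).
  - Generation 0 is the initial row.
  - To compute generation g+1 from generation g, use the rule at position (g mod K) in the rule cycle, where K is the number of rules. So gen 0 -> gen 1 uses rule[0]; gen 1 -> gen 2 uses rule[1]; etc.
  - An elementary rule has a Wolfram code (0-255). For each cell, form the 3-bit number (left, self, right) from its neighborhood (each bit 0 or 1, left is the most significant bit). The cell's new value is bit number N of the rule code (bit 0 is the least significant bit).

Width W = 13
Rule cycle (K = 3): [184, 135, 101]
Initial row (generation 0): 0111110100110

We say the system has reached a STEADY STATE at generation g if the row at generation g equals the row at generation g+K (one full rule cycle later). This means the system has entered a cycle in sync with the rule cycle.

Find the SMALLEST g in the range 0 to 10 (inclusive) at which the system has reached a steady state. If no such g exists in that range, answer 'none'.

Gen 0: 0111110100110
Gen 1 (rule 184): 0111101010101
Gen 2 (rule 135): 1011001010101
Gen 3 (rule 101): 1101001111111
Gen 4 (rule 184): 1010101111110
Gen 5 (rule 135): 1010100111100
Gen 6 (rule 101): 1111100000101
Gen 7 (rule 184): 1111010000010
Gen 8 (rule 135): 0110010111110
Gen 9 (rule 101): 0010011000010
Gen 10 (rule 184): 0001010100001
Gen 11 (rule 135): 1111010101111
Gen 12 (rule 101): 0001111110001
Gen 13 (rule 184): 0001111101000

Answer: none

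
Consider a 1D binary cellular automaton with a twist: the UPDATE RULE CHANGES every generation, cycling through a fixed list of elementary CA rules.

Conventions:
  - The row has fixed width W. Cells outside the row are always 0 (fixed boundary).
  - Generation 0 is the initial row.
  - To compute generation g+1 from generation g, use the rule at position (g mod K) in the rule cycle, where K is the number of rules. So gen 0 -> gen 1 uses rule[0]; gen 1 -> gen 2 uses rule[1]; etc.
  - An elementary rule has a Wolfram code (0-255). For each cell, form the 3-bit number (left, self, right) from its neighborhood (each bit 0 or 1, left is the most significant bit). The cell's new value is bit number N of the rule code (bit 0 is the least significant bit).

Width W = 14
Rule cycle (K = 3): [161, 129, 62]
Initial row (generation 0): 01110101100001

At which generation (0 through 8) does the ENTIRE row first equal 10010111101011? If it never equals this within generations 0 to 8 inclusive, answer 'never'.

Gen 0: 01110101100001
Gen 1 (rule 161): 00101010001100
Gen 2 (rule 129): 10000000100001
Gen 3 (rule 62): 11000001110011
Gen 4 (rule 161): 00011100100000
Gen 5 (rule 129): 11001000001111
Gen 6 (rule 62): 10111100011000
Gen 7 (rule 161): 01011001000011
Gen 8 (rule 129): 00000000011000

Answer: never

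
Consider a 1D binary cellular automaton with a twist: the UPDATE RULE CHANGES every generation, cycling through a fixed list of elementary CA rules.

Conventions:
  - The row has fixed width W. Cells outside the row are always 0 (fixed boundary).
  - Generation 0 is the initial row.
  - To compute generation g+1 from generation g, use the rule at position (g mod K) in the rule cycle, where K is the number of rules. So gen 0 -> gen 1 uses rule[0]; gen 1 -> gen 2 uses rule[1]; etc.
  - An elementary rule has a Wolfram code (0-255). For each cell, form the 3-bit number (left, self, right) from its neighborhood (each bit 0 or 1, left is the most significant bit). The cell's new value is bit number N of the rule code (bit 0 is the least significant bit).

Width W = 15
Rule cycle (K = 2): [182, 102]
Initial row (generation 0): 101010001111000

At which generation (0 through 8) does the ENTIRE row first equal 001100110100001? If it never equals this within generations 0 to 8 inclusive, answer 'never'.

Answer: never

Derivation:
Gen 0: 101010001111000
Gen 1 (rule 182): 111111010110100
Gen 2 (rule 102): 000001111011100
Gen 3 (rule 182): 000010110101010
Gen 4 (rule 102): 000111011111110
Gen 5 (rule 182): 001010101111101
Gen 6 (rule 102): 011111110000111
Gen 7 (rule 182): 101111101001010
Gen 8 (rule 102): 110000111011110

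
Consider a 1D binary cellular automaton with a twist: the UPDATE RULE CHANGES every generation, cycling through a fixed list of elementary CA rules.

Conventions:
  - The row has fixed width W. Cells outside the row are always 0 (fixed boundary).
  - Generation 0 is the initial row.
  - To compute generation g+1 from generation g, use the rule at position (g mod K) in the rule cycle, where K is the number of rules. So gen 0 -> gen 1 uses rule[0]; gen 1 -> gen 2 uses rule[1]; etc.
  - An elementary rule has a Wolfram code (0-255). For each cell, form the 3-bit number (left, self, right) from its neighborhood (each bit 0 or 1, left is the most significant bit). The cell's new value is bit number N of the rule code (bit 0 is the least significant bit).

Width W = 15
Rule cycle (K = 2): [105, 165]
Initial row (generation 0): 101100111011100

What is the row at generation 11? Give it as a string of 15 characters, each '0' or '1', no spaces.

Gen 0: 101100111011100
Gen 1 (rule 105): 011100101110101
Gen 2 (rule 165): 001000110101111
Gen 3 (rule 105): 100010111011001
Gen 4 (rule 165): 101011010100001
Gen 5 (rule 105): 010111101001100
Gen 6 (rule 165): 011011011000001
Gen 7 (rule 105): 011111111011100
Gen 8 (rule 165): 001111110101001
Gen 9 (rule 105): 101000011010000
Gen 10 (rule 165): 111011000110111
Gen 11 (rule 105): 101111010111101

Answer: 101111010111101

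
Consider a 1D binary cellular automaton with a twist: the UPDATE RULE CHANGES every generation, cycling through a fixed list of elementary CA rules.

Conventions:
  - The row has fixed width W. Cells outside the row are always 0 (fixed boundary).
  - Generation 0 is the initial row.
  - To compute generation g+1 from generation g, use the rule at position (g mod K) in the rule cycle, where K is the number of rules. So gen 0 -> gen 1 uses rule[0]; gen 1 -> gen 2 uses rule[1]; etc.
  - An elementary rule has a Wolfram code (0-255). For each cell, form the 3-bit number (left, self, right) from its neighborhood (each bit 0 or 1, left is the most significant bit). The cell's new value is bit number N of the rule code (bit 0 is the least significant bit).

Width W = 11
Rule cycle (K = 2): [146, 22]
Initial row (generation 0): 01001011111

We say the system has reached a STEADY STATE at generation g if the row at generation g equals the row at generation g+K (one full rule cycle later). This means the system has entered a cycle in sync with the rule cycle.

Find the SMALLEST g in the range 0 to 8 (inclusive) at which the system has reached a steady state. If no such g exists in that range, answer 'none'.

Answer: 5

Derivation:
Gen 0: 01001011111
Gen 1 (rule 146): 10110001110
Gen 2 (rule 22): 10001010001
Gen 3 (rule 146): 01010001010
Gen 4 (rule 22): 11011011011
Gen 5 (rule 146): 00000000000
Gen 6 (rule 22): 00000000000
Gen 7 (rule 146): 00000000000
Gen 8 (rule 22): 00000000000
Gen 9 (rule 146): 00000000000
Gen 10 (rule 22): 00000000000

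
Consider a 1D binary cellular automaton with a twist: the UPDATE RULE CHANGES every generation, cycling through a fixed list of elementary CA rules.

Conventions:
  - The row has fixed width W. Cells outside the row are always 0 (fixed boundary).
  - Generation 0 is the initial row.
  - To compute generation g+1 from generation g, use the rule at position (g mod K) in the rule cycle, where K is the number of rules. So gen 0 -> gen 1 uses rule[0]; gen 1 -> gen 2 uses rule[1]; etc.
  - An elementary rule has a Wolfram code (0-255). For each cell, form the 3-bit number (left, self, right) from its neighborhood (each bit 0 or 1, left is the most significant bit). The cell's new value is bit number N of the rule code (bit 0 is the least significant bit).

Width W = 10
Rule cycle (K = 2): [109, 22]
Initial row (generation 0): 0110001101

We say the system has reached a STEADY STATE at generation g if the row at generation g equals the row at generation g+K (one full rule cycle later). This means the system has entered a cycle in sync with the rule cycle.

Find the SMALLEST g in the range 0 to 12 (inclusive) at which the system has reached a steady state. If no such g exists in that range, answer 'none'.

Answer: 6

Derivation:
Gen 0: 0110001101
Gen 1 (rule 109): 0110101111
Gen 2 (rule 22): 1000100000
Gen 3 (rule 109): 1010101111
Gen 4 (rule 22): 1010100000
Gen 5 (rule 109): 1111101111
Gen 6 (rule 22): 0000000000
Gen 7 (rule 109): 1111111111
Gen 8 (rule 22): 0000000000
Gen 9 (rule 109): 1111111111
Gen 10 (rule 22): 0000000000
Gen 11 (rule 109): 1111111111
Gen 12 (rule 22): 0000000000
Gen 13 (rule 109): 1111111111
Gen 14 (rule 22): 0000000000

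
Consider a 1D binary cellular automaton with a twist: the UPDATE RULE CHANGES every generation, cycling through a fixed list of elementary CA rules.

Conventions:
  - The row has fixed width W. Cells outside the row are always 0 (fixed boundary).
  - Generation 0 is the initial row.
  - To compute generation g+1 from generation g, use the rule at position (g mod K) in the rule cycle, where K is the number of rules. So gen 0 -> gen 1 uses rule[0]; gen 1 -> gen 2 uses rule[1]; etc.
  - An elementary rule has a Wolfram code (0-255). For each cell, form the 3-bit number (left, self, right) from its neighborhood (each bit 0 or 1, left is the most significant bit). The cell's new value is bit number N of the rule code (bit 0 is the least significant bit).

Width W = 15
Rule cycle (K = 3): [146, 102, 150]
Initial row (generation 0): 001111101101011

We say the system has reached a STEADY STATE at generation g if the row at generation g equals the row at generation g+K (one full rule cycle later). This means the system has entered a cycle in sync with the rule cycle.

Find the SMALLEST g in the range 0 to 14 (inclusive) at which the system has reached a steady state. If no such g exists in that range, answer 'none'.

Gen 0: 001111101101011
Gen 1 (rule 146): 010111000000000
Gen 2 (rule 102): 111001000000000
Gen 3 (rule 150): 010111100000000
Gen 4 (rule 146): 100011010000000
Gen 5 (rule 102): 100101110000000
Gen 6 (rule 150): 111100101000000
Gen 7 (rule 146): 011011000100000
Gen 8 (rule 102): 101101001100000
Gen 9 (rule 150): 100001110010000
Gen 10 (rule 146): 010010101101000
Gen 11 (rule 102): 110111110111000
Gen 12 (rule 150): 000011100010100
Gen 13 (rule 146): 000101010100010
Gen 14 (rule 102): 001111111100110
Gen 15 (rule 150): 010111111011001
Gen 16 (rule 146): 100011110000110
Gen 17 (rule 102): 100100010001010

Answer: none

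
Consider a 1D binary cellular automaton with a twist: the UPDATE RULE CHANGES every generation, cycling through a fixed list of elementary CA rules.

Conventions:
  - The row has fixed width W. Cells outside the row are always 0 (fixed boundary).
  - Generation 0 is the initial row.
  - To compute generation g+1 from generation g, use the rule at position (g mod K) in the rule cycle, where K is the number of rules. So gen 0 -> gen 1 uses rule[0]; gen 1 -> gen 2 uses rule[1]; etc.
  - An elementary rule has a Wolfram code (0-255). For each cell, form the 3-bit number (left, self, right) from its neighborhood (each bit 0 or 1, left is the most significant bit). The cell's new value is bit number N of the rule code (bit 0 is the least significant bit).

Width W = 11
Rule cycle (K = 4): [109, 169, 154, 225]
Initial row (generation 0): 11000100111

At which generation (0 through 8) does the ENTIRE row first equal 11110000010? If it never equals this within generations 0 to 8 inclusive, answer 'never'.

Answer: 4

Derivation:
Gen 0: 11000100111
Gen 1 (rule 109): 11010100101
Gen 2 (rule 169): 10101000010
Gen 3 (rule 154): 00000100101
Gen 4 (rule 225): 11110000010
Gen 5 (rule 109): 10010111010
Gen 6 (rule 169): 00001110100
Gen 7 (rule 154): 00011100010
Gen 8 (rule 225): 11001101000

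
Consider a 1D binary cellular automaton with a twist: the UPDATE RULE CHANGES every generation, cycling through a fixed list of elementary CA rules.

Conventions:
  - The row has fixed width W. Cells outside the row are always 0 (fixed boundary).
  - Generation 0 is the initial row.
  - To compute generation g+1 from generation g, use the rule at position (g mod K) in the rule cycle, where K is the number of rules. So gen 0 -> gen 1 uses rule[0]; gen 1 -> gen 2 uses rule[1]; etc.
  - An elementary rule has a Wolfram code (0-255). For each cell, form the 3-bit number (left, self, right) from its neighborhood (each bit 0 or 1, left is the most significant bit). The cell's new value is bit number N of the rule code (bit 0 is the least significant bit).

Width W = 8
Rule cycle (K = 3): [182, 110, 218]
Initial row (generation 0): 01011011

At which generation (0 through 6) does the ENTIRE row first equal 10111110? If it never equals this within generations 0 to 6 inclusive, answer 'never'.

Answer: never

Derivation:
Gen 0: 01011011
Gen 1 (rule 182): 11100100
Gen 2 (rule 110): 10101100
Gen 3 (rule 218): 00001110
Gen 4 (rule 182): 00010101
Gen 5 (rule 110): 00111111
Gen 6 (rule 218): 01111111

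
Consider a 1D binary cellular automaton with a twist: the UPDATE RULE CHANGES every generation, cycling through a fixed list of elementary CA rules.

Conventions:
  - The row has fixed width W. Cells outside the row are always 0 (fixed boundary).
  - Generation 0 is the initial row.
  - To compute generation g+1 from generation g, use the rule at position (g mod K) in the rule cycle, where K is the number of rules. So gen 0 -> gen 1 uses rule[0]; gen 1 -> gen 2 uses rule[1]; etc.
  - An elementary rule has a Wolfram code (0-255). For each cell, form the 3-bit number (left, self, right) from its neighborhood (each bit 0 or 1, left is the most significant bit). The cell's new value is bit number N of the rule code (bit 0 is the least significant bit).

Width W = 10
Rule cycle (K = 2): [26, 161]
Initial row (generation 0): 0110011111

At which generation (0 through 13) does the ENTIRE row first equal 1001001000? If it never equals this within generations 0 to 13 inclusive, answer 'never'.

Answer: 6

Derivation:
Gen 0: 0110011111
Gen 1 (rule 26): 1101110000
Gen 2 (rule 161): 0010100111
Gen 3 (rule 26): 0100011100
Gen 4 (rule 161): 0001001001
Gen 5 (rule 26): 0010110110
Gen 6 (rule 161): 1001001000
Gen 7 (rule 26): 0110110100
Gen 8 (rule 161): 0001001001
Gen 9 (rule 26): 0010110110
Gen 10 (rule 161): 1001001000
Gen 11 (rule 26): 0110110100
Gen 12 (rule 161): 0001001001
Gen 13 (rule 26): 0010110110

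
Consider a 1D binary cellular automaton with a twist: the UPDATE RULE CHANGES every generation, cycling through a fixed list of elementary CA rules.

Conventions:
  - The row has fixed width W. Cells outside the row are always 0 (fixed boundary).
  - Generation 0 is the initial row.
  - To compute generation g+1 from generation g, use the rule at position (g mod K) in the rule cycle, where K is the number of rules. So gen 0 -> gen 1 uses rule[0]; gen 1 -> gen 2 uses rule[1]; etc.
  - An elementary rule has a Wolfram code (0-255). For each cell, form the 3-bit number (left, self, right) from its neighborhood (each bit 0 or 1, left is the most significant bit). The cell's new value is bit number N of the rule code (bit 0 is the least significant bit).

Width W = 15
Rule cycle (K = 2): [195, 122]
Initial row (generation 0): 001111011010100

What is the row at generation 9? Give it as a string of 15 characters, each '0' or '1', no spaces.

Answer: 110111111100110

Derivation:
Gen 0: 001111011010100
Gen 1 (rule 195): 110111001000001
Gen 2 (rule 122): 111101110100010
Gen 3 (rule 195): 011100110001100
Gen 4 (rule 122): 110111111011110
Gen 5 (rule 195): 010011111001110
Gen 6 (rule 122): 101110001111011
Gen 7 (rule 195): 000110110111001
Gen 8 (rule 122): 001111111101110
Gen 9 (rule 195): 110111111100110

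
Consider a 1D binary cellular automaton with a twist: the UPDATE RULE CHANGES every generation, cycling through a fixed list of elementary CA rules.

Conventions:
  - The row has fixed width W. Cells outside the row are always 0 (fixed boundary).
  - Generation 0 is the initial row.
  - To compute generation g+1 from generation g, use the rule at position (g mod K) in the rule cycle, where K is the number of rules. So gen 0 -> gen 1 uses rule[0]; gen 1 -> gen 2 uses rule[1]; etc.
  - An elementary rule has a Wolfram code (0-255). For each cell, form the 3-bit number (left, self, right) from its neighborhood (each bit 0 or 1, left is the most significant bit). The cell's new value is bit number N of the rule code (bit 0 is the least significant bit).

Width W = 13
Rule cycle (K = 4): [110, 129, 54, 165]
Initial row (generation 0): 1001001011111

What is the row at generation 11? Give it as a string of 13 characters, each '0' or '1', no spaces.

Gen 0: 1001001011111
Gen 1 (rule 110): 1011011110001
Gen 2 (rule 129): 0000001100100
Gen 3 (rule 54): 0000010011110
Gen 4 (rule 165): 1111010001100
Gen 5 (rule 110): 1001110011100
Gen 6 (rule 129): 0000100001001
Gen 7 (rule 54): 0001110011111
Gen 8 (rule 165): 1100100001110
Gen 9 (rule 110): 1101100011010
Gen 10 (rule 129): 0000001000000
Gen 11 (rule 54): 0000011100000

Answer: 0000011100000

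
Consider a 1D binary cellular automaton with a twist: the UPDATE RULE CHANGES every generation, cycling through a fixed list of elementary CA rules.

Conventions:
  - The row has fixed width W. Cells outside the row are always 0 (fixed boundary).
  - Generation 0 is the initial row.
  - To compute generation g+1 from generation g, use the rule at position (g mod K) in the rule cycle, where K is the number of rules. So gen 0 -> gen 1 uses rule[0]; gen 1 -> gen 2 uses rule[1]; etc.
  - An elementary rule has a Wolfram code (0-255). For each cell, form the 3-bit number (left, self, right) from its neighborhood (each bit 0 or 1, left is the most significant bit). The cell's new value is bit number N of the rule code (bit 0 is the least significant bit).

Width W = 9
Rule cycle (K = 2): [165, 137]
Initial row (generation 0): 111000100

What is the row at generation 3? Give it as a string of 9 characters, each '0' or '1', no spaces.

Gen 0: 111000100
Gen 1 (rule 165): 010010101
Gen 2 (rule 137): 000000000
Gen 3 (rule 165): 111111111

Answer: 111111111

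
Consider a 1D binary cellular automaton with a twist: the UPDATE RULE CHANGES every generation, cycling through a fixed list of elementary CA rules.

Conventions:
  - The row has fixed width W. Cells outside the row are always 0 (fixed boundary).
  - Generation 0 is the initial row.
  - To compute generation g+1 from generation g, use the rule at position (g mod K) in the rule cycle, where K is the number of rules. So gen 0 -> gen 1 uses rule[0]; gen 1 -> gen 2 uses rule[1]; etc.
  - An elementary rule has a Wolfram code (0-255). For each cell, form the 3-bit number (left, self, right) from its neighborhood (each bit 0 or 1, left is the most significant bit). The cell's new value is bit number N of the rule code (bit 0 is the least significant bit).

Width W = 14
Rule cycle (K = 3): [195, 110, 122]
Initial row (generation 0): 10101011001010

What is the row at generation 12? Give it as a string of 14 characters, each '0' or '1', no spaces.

Answer: 10000000001100

Derivation:
Gen 0: 10101011001010
Gen 1 (rule 195): 00000001010000
Gen 2 (rule 110): 00000011110000
Gen 3 (rule 122): 00000110011000
Gen 4 (rule 195): 11111010101011
Gen 5 (rule 110): 10001111111111
Gen 6 (rule 122): 01011000000001
Gen 7 (rule 195): 10001011111110
Gen 8 (rule 110): 10011110000010
Gen 9 (rule 122): 01110011000101
Gen 10 (rule 195): 10110101011000
Gen 11 (rule 110): 11111111111000
Gen 12 (rule 122): 10000000001100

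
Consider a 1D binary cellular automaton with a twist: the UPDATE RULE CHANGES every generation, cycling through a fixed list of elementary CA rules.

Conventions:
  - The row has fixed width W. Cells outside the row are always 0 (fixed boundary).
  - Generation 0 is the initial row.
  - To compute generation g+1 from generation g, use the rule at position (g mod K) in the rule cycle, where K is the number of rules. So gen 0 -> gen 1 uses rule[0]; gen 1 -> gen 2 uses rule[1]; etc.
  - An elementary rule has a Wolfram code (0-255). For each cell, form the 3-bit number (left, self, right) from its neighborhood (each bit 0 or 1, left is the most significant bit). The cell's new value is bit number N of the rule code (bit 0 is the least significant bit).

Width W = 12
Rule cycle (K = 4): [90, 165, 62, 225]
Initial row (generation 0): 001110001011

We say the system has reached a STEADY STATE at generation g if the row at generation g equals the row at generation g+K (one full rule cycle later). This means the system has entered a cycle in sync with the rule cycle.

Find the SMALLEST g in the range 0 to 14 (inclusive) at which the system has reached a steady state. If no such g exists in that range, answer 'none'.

Answer: none

Derivation:
Gen 0: 001110001011
Gen 1 (rule 90): 011011010011
Gen 2 (rule 165): 000100110000
Gen 3 (rule 62): 001111101000
Gen 4 (rule 225): 100111110011
Gen 5 (rule 90): 011100011111
Gen 6 (rule 165): 001001001110
Gen 7 (rule 62): 011111111001
Gen 8 (rule 225): 001111111000
Gen 9 (rule 90): 011000001100
Gen 10 (rule 165): 000011100001
Gen 11 (rule 62): 000110010011
Gen 12 (rule 225): 110010000001
Gen 13 (rule 90): 111101000010
Gen 14 (rule 165): 011011011010
Gen 15 (rule 62): 110110110111
Gen 16 (rule 225): 011011011011
Gen 17 (rule 90): 111011011011
Gen 18 (rule 165): 010100100100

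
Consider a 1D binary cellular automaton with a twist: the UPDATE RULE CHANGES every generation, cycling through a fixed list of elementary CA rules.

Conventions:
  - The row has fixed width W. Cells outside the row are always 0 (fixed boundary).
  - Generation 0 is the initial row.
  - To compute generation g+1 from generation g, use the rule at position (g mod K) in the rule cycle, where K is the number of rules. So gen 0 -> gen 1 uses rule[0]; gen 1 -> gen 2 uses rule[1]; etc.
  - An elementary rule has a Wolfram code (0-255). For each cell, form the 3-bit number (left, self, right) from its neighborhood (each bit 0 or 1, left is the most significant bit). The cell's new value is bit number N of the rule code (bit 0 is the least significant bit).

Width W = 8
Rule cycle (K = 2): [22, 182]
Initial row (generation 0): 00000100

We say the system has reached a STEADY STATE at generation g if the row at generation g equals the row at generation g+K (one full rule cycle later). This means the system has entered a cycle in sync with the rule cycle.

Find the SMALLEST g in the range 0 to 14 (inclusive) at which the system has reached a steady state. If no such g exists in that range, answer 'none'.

Gen 0: 00000100
Gen 1 (rule 22): 00001110
Gen 2 (rule 182): 00010101
Gen 3 (rule 22): 00110101
Gen 4 (rule 182): 01001111
Gen 5 (rule 22): 11110000
Gen 6 (rule 182): 01101000
Gen 7 (rule 22): 10001100
Gen 8 (rule 182): 11010010
Gen 9 (rule 22): 00011111
Gen 10 (rule 182): 00101110
Gen 11 (rule 22): 01100001
Gen 12 (rule 182): 10010011
Gen 13 (rule 22): 11111100
Gen 14 (rule 182): 01111010
Gen 15 (rule 22): 10000011
Gen 16 (rule 182): 11000100

Answer: none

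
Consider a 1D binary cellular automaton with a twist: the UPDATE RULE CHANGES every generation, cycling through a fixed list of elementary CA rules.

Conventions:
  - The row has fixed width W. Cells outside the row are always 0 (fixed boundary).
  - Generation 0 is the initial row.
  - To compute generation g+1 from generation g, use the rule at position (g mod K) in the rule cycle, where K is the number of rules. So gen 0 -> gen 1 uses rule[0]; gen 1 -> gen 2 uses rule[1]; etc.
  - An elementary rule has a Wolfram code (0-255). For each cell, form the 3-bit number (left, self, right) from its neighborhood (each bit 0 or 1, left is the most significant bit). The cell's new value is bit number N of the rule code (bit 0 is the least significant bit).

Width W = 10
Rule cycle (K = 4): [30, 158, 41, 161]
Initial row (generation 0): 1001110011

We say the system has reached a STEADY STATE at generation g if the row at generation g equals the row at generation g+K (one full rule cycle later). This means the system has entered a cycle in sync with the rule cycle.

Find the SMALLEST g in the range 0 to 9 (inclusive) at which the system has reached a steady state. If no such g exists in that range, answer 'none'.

Gen 0: 1001110011
Gen 1 (rule 30): 1111001110
Gen 2 (rule 158): 1110111101
Gen 3 (rule 41): 1001100010
Gen 4 (rule 161): 0000001000
Gen 5 (rule 30): 0000011100
Gen 6 (rule 158): 0000111010
Gen 7 (rule 41): 1110100100
Gen 8 (rule 161): 0101000001
Gen 9 (rule 30): 1101100011
Gen 10 (rule 158): 1001010110
Gen 11 (rule 41): 0000101100
Gen 12 (rule 161): 1110010001
Gen 13 (rule 30): 1001111011

Answer: none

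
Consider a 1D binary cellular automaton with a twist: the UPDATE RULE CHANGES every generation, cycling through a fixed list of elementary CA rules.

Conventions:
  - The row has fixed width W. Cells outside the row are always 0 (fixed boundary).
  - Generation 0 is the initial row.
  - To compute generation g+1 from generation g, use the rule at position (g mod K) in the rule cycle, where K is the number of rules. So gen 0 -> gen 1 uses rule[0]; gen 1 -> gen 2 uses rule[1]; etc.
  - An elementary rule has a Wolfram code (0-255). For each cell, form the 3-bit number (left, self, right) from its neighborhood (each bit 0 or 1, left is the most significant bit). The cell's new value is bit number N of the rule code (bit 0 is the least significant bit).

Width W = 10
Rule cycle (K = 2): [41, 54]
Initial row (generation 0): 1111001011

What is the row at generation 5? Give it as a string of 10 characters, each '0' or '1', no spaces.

Gen 0: 1111001011
Gen 1 (rule 41): 1000000110
Gen 2 (rule 54): 1100001001
Gen 3 (rule 41): 1001100000
Gen 4 (rule 54): 1110010000
Gen 5 (rule 41): 1000000111

Answer: 1000000111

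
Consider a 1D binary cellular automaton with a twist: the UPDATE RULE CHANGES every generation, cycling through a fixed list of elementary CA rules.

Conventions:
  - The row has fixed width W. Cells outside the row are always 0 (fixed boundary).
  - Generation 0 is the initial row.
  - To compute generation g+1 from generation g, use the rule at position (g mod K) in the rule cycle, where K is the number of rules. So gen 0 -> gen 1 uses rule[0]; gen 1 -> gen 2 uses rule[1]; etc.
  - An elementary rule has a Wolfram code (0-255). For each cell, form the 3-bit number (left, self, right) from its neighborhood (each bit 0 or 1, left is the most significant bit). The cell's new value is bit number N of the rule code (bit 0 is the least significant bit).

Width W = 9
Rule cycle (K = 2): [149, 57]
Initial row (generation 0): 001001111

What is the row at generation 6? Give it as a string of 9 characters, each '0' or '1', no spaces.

Gen 0: 001001111
Gen 1 (rule 149): 101100110
Gen 2 (rule 57): 011010101
Gen 3 (rule 149): 000010101
Gen 4 (rule 57): 111001010
Gen 5 (rule 149): 010101011
Gen 6 (rule 57): 001010110

Answer: 001010110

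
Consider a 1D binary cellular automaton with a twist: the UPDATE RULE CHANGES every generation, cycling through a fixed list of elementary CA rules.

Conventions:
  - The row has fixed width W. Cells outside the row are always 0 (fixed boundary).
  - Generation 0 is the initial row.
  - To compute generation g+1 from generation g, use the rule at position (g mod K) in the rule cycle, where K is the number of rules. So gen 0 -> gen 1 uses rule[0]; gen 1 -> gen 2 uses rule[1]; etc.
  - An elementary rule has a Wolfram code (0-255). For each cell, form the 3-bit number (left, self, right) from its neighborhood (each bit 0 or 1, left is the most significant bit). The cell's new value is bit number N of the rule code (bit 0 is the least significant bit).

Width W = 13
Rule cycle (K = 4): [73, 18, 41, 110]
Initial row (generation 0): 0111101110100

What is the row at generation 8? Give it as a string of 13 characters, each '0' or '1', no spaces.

Answer: 1000101101101

Derivation:
Gen 0: 0111101110100
Gen 1 (rule 73): 0100101010001
Gen 2 (rule 18): 1011000001010
Gen 3 (rule 41): 0110011100100
Gen 4 (rule 110): 1110110101100
Gen 5 (rule 73): 1010110001101
Gen 6 (rule 18): 0000001010000
Gen 7 (rule 41): 1111100100111
Gen 8 (rule 110): 1000101101101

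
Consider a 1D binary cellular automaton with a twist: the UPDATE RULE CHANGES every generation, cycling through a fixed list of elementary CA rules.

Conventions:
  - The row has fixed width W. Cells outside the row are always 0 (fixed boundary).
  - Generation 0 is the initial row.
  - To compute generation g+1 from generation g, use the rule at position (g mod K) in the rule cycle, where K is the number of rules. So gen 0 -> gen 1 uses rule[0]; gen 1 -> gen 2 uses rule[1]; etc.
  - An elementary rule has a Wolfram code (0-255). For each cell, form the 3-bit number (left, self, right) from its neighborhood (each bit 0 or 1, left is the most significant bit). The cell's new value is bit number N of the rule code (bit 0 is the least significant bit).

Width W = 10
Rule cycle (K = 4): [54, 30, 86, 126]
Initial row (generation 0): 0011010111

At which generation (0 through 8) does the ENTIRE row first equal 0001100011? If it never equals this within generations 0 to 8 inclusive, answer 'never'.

Answer: 4

Derivation:
Gen 0: 0011010111
Gen 1 (rule 54): 0100111000
Gen 2 (rule 30): 1111100100
Gen 3 (rule 86): 0000111110
Gen 4 (rule 126): 0001100011
Gen 5 (rule 54): 0010010100
Gen 6 (rule 30): 0111110110
Gen 7 (rule 86): 1000010011
Gen 8 (rule 126): 1100111111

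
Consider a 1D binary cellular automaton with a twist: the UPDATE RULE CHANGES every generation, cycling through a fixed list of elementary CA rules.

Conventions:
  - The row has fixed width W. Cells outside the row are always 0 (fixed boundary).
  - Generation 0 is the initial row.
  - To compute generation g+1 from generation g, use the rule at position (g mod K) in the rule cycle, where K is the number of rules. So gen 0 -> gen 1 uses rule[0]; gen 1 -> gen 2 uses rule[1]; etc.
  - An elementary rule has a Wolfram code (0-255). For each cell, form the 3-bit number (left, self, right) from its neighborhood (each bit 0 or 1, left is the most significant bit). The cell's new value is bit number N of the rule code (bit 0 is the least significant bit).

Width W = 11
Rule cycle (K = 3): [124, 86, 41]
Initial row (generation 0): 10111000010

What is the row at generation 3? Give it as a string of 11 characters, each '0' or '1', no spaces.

Gen 0: 10111000010
Gen 1 (rule 124): 11101100011
Gen 2 (rule 86): 00100110101
Gen 3 (rule 41): 10000101010

Answer: 10000101010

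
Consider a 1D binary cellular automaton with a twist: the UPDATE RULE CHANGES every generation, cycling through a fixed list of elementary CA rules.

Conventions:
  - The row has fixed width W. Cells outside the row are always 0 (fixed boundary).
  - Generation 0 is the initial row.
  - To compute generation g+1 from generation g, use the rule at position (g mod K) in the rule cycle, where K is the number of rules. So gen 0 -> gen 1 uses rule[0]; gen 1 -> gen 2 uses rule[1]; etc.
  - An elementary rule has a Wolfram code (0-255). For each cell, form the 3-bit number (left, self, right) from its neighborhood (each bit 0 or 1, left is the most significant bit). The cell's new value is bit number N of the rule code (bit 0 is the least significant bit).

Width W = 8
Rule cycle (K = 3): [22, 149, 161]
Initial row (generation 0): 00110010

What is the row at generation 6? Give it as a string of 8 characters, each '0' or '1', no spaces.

Answer: 01111110

Derivation:
Gen 0: 00110010
Gen 1 (rule 22): 01001111
Gen 2 (rule 149): 01100110
Gen 3 (rule 161): 00000000
Gen 4 (rule 22): 00000000
Gen 5 (rule 149): 11111111
Gen 6 (rule 161): 01111110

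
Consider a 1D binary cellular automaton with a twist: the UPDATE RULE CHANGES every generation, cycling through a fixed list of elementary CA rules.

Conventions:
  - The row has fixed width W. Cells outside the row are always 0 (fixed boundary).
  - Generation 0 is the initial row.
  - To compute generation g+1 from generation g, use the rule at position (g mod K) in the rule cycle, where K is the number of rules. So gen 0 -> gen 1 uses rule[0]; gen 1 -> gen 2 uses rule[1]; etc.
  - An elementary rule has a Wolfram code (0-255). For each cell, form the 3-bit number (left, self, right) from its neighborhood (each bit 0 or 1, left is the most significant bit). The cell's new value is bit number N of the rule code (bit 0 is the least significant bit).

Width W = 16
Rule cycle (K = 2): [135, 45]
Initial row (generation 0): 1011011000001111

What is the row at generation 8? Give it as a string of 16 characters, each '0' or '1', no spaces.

Answer: 0101110101010011

Derivation:
Gen 0: 1011011000001111
Gen 1 (rule 135): 1000000011110110
Gen 2 (rule 45): 1011111010001100
Gen 3 (rule 135): 1001110010110001
Gen 4 (rule 45): 1001000011100101
Gen 5 (rule 135): 1011011101001101
Gen 6 (rule 45): 1110110011001011
Gen 7 (rule 135): 0100000100011000
Gen 8 (rule 45): 0101110101010011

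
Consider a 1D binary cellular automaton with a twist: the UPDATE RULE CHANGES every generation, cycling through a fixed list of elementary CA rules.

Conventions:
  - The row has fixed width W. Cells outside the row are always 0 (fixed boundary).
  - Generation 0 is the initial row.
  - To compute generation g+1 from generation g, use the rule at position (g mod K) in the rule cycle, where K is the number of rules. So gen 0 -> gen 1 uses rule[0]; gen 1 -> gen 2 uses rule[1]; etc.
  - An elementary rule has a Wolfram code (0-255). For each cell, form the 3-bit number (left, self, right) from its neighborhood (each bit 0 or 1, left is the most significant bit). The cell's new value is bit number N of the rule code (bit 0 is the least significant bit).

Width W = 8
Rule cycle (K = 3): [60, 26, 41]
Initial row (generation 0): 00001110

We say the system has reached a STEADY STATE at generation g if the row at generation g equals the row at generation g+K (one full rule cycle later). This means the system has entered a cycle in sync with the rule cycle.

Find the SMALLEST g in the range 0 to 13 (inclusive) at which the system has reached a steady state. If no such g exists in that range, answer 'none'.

Answer: none

Derivation:
Gen 0: 00001110
Gen 1 (rule 60): 00001001
Gen 2 (rule 26): 00010110
Gen 3 (rule 41): 11001100
Gen 4 (rule 60): 10101010
Gen 5 (rule 26): 00000001
Gen 6 (rule 41): 11111100
Gen 7 (rule 60): 10000010
Gen 8 (rule 26): 01000101
Gen 9 (rule 41): 00010010
Gen 10 (rule 60): 00011011
Gen 11 (rule 26): 00110010
Gen 12 (rule 41): 10100000
Gen 13 (rule 60): 11110000
Gen 14 (rule 26): 10001000
Gen 15 (rule 41): 00100011
Gen 16 (rule 60): 00110010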